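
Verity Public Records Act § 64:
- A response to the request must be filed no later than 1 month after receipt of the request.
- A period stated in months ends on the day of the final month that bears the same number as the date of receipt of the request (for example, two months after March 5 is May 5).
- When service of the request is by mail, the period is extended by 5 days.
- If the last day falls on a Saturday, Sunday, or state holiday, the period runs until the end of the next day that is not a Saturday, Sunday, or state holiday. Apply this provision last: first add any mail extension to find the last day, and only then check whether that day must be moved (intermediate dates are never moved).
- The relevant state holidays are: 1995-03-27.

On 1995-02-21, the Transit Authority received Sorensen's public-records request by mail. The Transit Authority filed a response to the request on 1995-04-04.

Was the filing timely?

No

1 month after 1995-02-21 is March 21, 1995.
Service was by mail, adding 5 days: March 21, 1995 + 5 days = March 26, 1995.
March 26, 1995 is Sunday; March 27, 1995 is a listed holiday. The next qualifying day is March 28, 1995.
The deadline is March 28, 1995; the filing on April 4, 1995 is after that date.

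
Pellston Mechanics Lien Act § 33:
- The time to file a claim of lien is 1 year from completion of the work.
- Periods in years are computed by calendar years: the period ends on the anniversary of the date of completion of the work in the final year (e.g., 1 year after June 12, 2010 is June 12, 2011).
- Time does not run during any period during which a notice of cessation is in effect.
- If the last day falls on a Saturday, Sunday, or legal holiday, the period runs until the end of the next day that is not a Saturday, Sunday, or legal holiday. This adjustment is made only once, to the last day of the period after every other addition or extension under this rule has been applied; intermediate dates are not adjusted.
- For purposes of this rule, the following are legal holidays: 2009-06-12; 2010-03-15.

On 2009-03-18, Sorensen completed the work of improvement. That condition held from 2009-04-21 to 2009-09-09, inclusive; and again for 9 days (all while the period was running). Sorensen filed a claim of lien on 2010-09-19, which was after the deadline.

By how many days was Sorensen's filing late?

1 year after 2009-03-18 is March 18, 2010.
From April 21, 2009 through September 9, 2009 inclusive is 142 days; tolling adds 142 days: March 18, 2010 + 142 days = August 7, 2010.
Tolling adds 9 days: August 7, 2010 + 9 days = August 16, 2010.
August 16, 2010 is a Monday and not a legal holiday, so no extension applies.
The deadline is August 16, 2010; from August 16, 2010 to September 19, 2010 is 34 days.

34 days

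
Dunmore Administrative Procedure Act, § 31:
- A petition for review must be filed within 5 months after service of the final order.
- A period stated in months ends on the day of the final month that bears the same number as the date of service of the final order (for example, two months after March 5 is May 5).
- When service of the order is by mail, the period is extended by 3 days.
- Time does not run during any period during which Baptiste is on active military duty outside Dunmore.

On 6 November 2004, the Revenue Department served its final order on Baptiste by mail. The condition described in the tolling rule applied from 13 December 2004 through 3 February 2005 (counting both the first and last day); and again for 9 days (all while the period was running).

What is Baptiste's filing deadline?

5 months after 6 November 2004 is April 6, 2005.
Service was by mail, adding 3 days: April 6, 2005 + 3 days = April 9, 2005.
From December 13, 2004 through February 3, 2005 inclusive is 53 days; tolling adds 53 days: April 9, 2005 + 53 days = June 1, 2005.
Tolling adds 9 days: June 1, 2005 + 9 days = June 10, 2005.

June 10, 2005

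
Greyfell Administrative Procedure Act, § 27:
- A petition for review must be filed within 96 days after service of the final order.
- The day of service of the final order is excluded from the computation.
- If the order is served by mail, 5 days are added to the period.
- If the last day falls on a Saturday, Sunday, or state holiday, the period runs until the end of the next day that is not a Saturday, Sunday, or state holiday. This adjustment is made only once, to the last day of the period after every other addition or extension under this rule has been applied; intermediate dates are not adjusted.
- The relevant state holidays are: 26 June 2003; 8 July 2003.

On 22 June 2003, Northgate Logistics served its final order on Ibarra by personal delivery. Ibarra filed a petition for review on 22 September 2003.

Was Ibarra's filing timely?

96 days after 22 June 2003 is September 26, 2003.
Service was not by mail, so no mail extension applies.
September 26, 2003 is a Friday and not a state holiday, so no extension applies.
The deadline is September 26, 2003; the filing on September 22, 2003 is on or before that date.

Yes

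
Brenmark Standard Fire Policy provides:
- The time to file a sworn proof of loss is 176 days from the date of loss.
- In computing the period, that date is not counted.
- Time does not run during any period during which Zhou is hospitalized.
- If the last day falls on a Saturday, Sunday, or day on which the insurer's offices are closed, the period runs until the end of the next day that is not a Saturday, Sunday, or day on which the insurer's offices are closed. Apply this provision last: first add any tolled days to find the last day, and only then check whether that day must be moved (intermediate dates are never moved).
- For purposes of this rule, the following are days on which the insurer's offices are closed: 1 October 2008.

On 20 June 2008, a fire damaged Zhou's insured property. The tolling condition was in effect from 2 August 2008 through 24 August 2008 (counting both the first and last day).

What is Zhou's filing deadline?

January 5, 2009

176 days after 20 June 2008 is December 13, 2008.
From August 2, 2008 through August 24, 2008 inclusive is 23 days; tolling adds 23 days: December 13, 2008 + 23 days = January 5, 2009.
January 5, 2009 is a Monday and not a day on which the insurer's offices are closed, so no extension applies.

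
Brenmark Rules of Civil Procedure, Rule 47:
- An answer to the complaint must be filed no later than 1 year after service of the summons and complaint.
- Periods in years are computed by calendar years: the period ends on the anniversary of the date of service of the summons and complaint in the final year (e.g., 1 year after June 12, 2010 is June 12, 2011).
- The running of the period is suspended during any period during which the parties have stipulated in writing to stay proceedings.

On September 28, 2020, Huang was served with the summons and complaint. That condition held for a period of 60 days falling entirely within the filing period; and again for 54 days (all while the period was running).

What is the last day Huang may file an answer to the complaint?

January 20, 2022

1 year after September 28, 2020 is September 28, 2021.
Tolling adds 60 days: September 28, 2021 + 60 days = November 27, 2021.
Tolling adds 54 days: November 27, 2021 + 54 days = January 20, 2022.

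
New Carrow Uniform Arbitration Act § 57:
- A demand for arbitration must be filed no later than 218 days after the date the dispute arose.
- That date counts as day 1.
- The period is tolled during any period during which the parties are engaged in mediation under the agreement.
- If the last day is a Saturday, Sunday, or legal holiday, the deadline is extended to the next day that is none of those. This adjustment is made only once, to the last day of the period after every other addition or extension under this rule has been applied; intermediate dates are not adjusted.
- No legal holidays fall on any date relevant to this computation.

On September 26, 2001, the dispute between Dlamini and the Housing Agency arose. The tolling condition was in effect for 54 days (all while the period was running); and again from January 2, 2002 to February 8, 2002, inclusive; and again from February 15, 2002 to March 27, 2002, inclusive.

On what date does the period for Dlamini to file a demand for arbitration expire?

September 11, 2002

Counting September 26, 2001 as day 1, day 218 is May 1, 2002.
Tolling adds 54 days: May 1, 2002 + 54 days = June 24, 2002.
From January 2, 2002 through February 8, 2002 inclusive is 38 days; tolling adds 38 days: June 24, 2002 + 38 days = August 1, 2002.
From February 15, 2002 through March 27, 2002 inclusive is 41 days; tolling adds 41 days: August 1, 2002 + 41 days = September 11, 2002.
September 11, 2002 is a Wednesday and not a legal holiday, so no extension applies.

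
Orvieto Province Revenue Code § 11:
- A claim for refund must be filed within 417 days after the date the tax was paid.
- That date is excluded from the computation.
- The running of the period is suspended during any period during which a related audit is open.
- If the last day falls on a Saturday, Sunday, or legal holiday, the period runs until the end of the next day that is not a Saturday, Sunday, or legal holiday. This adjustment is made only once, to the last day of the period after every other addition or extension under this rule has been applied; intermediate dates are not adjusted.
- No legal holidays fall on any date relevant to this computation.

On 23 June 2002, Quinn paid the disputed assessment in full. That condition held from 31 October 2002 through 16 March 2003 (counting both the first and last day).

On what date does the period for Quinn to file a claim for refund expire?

417 days after 23 June 2002 is August 14, 2003.
From October 31, 2002 through March 16, 2003 inclusive is 137 days; tolling adds 137 days: August 14, 2003 + 137 days = December 29, 2003.
December 29, 2003 is a Monday and not a legal holiday, so no extension applies.

December 29, 2003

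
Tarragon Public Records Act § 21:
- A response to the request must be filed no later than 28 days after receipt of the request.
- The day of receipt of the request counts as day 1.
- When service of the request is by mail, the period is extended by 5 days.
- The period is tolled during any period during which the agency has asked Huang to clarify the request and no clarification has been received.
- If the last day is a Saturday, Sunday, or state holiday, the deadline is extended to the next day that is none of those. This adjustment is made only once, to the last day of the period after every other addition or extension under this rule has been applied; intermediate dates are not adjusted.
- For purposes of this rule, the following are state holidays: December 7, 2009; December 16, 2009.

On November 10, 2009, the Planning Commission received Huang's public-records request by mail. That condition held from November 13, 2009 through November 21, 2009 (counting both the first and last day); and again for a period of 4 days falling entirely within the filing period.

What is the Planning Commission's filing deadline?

Counting November 10, 2009 as day 1, day 28 is December 7, 2009.
Service was by mail, adding 5 days: December 7, 2009 + 5 days = December 12, 2009.
From November 13, 2009 through November 21, 2009 inclusive is 9 days; tolling adds 9 days: December 12, 2009 + 9 days = December 21, 2009.
Tolling adds 4 days: December 21, 2009 + 4 days = December 25, 2009.
December 25, 2009 is a Friday and not a state holiday, so no extension applies.

December 25, 2009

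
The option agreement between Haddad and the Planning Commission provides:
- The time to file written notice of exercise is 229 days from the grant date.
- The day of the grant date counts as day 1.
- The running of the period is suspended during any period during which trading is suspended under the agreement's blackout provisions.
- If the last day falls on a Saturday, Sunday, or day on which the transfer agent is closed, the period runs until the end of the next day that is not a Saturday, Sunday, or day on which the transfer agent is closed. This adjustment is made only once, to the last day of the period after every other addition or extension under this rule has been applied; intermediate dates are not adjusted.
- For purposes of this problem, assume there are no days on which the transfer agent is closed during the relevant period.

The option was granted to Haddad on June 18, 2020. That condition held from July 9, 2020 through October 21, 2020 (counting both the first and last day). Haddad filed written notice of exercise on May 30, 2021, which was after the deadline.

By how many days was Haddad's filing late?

13 days

Counting June 18, 2020 as day 1, day 229 is February 1, 2021.
From July 9, 2020 through October 21, 2020 inclusive is 105 days; tolling adds 105 days: February 1, 2021 + 105 days = May 17, 2021.
May 17, 2021 is a Monday and not a day on which the transfer agent is closed, so no extension applies.
The deadline is May 17, 2021; from May 17, 2021 to May 30, 2021 is 13 days.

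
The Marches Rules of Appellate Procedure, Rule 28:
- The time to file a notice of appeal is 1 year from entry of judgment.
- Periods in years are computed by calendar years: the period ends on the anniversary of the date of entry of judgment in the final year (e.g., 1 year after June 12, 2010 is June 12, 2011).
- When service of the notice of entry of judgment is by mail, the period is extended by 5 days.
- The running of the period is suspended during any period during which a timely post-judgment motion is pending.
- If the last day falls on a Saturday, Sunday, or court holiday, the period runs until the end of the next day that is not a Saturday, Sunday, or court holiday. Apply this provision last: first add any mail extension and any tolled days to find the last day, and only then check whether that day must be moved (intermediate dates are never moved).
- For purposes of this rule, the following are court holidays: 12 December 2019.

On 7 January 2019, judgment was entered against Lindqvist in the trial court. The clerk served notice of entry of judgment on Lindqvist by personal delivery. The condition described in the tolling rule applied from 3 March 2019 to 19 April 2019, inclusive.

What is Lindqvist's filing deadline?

February 24, 2020

1 year after 7 January 2019 is January 7, 2020.
Service was not by mail, so no mail extension applies.
From March 3, 2019 through April 19, 2019 inclusive is 48 days; tolling adds 48 days: January 7, 2020 + 48 days = February 24, 2020.
February 24, 2020 is a Monday and not a court holiday, so no extension applies.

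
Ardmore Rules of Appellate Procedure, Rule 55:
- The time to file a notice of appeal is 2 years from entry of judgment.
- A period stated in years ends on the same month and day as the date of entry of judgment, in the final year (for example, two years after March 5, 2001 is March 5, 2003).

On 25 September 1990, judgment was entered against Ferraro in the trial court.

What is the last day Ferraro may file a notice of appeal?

September 25, 1992

2 years after 25 September 1990 is September 25, 1992.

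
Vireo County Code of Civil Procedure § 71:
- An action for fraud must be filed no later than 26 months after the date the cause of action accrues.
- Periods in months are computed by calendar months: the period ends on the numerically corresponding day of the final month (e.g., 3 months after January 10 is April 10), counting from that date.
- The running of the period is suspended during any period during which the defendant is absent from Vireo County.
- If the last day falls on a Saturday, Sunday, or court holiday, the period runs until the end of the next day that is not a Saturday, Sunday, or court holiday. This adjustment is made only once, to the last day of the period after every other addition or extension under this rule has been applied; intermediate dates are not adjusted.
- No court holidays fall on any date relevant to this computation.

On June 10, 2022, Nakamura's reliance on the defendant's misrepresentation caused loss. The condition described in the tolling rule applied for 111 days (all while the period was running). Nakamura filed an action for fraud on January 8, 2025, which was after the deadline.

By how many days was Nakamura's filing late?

26 months after June 10, 2022 is August 10, 2024.
Tolling adds 111 days: August 10, 2024 + 111 days = November 29, 2024.
November 29, 2024 is a Friday and not a court holiday, so no extension applies.
The deadline is November 29, 2024; from November 29, 2024 to January 8, 2025 is 40 days.

40 days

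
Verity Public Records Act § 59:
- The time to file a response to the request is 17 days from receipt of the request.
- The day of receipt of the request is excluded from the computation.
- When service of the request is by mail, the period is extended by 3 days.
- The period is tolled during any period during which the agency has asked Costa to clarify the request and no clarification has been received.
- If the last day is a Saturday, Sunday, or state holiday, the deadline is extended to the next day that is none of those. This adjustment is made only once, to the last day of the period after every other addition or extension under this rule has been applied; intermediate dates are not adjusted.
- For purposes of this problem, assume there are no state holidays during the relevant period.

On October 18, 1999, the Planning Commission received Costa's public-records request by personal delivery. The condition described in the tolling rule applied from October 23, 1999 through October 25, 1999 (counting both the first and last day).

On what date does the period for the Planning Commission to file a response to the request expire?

17 days after October 18, 1999 is November 4, 1999.
Service was not by mail, so no mail extension applies.
From October 23, 1999 through October 25, 1999 inclusive is 3 days; tolling adds 3 days: November 4, 1999 + 3 days = November 7, 1999.
November 7, 1999 is Sunday. The next qualifying day is November 8, 1999.

November 8, 1999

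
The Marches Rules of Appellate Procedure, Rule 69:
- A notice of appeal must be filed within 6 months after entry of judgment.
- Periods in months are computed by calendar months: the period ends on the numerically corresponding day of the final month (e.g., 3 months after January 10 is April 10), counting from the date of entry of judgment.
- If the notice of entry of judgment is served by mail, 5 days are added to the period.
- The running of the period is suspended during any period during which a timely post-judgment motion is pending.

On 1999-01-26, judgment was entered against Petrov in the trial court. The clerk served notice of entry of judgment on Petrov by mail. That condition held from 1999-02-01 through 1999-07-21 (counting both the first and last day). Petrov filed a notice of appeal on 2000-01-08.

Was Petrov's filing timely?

6 months after 1999-01-26 is July 26, 1999.
Service was by mail, adding 5 days: July 26, 1999 + 5 days = July 31, 1999.
From February 1, 1999 through July 21, 1999 inclusive is 171 days; tolling adds 171 days: July 31, 1999 + 171 days = January 18, 2000.
The deadline is January 18, 2000; the filing on January 8, 2000 is on or before that date.

Yes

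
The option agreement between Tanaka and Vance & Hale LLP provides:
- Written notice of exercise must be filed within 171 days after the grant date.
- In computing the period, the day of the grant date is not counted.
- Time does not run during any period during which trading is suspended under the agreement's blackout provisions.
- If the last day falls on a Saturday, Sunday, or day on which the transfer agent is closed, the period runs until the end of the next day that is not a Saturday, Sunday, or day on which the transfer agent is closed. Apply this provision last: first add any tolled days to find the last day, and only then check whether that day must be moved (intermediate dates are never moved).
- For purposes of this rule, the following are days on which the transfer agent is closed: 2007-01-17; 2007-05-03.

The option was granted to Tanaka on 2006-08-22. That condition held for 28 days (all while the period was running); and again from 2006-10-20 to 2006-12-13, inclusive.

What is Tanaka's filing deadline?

May 4, 2007

171 days after 2006-08-22 is February 9, 2007.
Tolling adds 28 days: February 9, 2007 + 28 days = March 9, 2007.
From October 20, 2006 through December 13, 2006 inclusive is 55 days; tolling adds 55 days: March 9, 2007 + 55 days = May 3, 2007.
May 3, 2007 is a listed holiday. The next qualifying day is May 4, 2007.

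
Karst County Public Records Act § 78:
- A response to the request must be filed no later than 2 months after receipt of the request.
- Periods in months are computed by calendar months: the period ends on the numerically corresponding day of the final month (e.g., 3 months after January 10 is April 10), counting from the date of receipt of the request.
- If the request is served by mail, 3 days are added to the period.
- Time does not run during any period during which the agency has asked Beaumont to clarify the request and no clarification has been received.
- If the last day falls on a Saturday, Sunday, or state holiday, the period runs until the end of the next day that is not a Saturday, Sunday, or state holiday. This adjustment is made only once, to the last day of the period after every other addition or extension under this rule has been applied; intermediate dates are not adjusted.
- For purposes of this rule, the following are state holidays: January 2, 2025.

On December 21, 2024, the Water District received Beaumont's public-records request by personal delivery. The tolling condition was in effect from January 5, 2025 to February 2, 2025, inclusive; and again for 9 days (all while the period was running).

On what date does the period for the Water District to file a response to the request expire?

March 31, 2025

2 months after December 21, 2024 is February 21, 2025.
Service was not by mail, so no mail extension applies.
From January 5, 2025 through February 2, 2025 inclusive is 29 days; tolling adds 29 days: February 21, 2025 + 29 days = March 22, 2025.
Tolling adds 9 days: March 22, 2025 + 9 days = March 31, 2025.
March 31, 2025 is a Monday and not a state holiday, so no extension applies.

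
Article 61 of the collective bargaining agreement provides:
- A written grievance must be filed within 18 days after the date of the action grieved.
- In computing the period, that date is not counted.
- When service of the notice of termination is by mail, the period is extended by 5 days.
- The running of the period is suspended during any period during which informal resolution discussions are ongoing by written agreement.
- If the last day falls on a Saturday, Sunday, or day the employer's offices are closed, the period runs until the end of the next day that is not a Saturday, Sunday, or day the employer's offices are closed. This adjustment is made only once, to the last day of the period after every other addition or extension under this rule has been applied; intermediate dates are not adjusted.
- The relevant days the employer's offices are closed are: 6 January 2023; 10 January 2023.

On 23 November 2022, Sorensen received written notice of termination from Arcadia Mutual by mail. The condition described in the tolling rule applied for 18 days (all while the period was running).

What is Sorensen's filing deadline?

January 3, 2023

18 days after 23 November 2022 is December 11, 2022.
Service was by mail, adding 5 days: December 11, 2022 + 5 days = December 16, 2022.
Tolling adds 18 days: December 16, 2022 + 18 days = January 3, 2023.
January 3, 2023 is a Tuesday and not a day the employer's offices are closed, so no extension applies.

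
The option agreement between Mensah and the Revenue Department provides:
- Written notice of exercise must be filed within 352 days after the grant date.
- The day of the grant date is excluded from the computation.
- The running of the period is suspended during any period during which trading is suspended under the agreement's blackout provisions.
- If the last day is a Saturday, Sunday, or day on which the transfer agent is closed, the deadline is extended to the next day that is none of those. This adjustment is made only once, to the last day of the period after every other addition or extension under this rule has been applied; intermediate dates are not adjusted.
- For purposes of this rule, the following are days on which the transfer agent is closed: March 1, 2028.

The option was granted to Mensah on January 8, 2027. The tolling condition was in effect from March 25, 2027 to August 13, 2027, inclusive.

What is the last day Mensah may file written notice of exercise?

May 16, 2028

352 days after January 8, 2027 is December 26, 2027.
From March 25, 2027 through August 13, 2027 inclusive is 142 days; tolling adds 142 days: December 26, 2027 + 142 days = May 16, 2028.
May 16, 2028 is a Tuesday and not a day on which the transfer agent is closed, so no extension applies.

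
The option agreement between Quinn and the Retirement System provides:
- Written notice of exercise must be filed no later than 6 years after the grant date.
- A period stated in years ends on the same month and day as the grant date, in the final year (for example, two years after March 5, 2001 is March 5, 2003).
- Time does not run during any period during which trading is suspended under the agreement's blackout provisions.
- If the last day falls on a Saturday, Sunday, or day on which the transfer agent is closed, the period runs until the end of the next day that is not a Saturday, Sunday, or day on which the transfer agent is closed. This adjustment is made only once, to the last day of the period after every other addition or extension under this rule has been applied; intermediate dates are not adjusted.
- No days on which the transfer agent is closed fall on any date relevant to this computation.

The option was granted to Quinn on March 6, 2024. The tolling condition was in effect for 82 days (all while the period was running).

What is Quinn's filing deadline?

6 years after March 6, 2024 is March 6, 2030.
Tolling adds 82 days: March 6, 2030 + 82 days = May 27, 2030.
May 27, 2030 is a Monday and not a day on which the transfer agent is closed, so no extension applies.

May 27, 2030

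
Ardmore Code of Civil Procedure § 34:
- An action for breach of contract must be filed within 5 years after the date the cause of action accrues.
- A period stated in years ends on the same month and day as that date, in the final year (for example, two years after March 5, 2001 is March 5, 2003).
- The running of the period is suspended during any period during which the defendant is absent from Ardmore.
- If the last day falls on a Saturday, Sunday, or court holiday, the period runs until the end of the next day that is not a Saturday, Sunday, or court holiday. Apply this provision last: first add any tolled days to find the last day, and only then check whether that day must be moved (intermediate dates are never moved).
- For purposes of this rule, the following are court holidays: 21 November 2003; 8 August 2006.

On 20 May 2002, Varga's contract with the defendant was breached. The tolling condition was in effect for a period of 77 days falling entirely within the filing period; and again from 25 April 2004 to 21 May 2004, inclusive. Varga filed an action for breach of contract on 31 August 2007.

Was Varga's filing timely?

5 years after 20 May 2002 is May 20, 2007.
Tolling adds 77 days: May 20, 2007 + 77 days = August 5, 2007.
From April 25, 2004 through May 21, 2004 inclusive is 27 days; tolling adds 27 days: August 5, 2007 + 27 days = September 1, 2007.
September 1, 2007 is Saturday; September 2, 2007 is Sunday. The next qualifying day is September 3, 2007.
The deadline is September 3, 2007; the filing on August 31, 2007 is on or before that date.

Yes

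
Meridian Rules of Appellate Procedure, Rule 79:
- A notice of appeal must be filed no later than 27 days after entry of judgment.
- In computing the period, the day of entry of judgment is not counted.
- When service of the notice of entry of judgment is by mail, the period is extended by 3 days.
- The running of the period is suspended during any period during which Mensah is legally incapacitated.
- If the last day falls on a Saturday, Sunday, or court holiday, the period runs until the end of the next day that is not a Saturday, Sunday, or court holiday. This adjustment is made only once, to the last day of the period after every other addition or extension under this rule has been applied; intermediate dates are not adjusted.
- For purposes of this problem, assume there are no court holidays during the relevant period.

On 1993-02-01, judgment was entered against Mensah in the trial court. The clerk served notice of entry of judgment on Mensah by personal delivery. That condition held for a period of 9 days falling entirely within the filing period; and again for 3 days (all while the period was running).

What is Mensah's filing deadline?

27 days after 1993-02-01 is February 28, 1993.
Service was not by mail, so no mail extension applies.
Tolling adds 9 days: February 28, 1993 + 9 days = March 9, 1993.
Tolling adds 3 days: March 9, 1993 + 3 days = March 12, 1993.
March 12, 1993 is a Friday and not a court holiday, so no extension applies.

March 12, 1993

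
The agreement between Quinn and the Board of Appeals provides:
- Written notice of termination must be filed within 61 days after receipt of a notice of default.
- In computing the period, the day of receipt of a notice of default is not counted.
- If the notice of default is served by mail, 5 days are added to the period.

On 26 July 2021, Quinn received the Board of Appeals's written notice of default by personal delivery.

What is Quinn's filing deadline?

September 25, 2021

61 days after 26 July 2021 is September 25, 2021.
Service was not by mail, so no mail extension applies.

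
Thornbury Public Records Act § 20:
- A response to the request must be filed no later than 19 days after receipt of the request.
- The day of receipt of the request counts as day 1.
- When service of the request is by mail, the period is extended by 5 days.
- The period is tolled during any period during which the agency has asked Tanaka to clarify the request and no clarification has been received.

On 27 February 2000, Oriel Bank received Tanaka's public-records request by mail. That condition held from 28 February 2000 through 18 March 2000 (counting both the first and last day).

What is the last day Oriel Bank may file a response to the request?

April 10, 2000

Counting 27 February 2000 as day 1, day 19 is March 16, 2000.
Service was by mail, adding 5 days: March 16, 2000 + 5 days = March 21, 2000.
From February 28, 2000 through March 18, 2000 inclusive is 20 days; tolling adds 20 days: March 21, 2000 + 20 days = April 10, 2000.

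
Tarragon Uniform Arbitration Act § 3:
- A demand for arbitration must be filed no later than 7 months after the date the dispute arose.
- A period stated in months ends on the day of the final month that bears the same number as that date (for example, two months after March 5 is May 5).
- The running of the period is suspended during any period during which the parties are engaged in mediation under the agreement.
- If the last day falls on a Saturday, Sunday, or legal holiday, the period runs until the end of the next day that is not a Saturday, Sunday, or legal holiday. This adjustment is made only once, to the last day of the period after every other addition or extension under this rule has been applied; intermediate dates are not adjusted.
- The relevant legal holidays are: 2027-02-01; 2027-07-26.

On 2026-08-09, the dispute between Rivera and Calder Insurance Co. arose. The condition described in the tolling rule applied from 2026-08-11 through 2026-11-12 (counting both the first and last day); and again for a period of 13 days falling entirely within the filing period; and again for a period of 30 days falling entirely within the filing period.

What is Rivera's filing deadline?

7 months after 2026-08-09 is March 9, 2027.
From August 11, 2026 through November 12, 2026 inclusive is 94 days; tolling adds 94 days: March 9, 2027 + 94 days = June 11, 2027.
Tolling adds 13 days: June 11, 2027 + 13 days = June 24, 2027.
Tolling adds 30 days: June 24, 2027 + 30 days = July 24, 2027.
July 24, 2027 is Saturday; July 25, 2027 is Sunday; July 26, 2027 is a listed holiday. The next qualifying day is July 27, 2027.

July 27, 2027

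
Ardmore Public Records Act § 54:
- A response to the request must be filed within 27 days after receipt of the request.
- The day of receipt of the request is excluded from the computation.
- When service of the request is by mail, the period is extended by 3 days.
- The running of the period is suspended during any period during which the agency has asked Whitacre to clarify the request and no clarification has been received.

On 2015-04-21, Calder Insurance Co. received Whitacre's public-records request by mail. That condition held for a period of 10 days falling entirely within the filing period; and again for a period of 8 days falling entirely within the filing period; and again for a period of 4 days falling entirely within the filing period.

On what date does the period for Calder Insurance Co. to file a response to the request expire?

June 12, 2015

27 days after 2015-04-21 is May 18, 2015.
Service was by mail, adding 3 days: May 18, 2015 + 3 days = May 21, 2015.
Tolling adds 10 days: May 21, 2015 + 10 days = May 31, 2015.
Tolling adds 8 days: May 31, 2015 + 8 days = June 8, 2015.
Tolling adds 4 days: June 8, 2015 + 4 days = June 12, 2015.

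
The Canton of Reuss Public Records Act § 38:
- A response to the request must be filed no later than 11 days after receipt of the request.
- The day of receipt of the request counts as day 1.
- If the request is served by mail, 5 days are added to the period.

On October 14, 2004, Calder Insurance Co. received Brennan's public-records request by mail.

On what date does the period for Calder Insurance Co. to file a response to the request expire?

October 29, 2004

Counting October 14, 2004 as day 1, day 11 is October 24, 2004.
Service was by mail, adding 5 days: October 24, 2004 + 5 days = October 29, 2004.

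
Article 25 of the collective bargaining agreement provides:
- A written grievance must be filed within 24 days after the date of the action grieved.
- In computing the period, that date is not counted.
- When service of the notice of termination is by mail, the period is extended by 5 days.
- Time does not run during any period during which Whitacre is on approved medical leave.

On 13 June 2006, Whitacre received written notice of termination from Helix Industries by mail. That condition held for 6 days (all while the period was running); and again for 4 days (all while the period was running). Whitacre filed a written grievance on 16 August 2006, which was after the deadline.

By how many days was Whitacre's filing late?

24 days after 13 June 2006 is July 7, 2006.
Service was by mail, adding 5 days: July 7, 2006 + 5 days = July 12, 2006.
Tolling adds 6 days: July 12, 2006 + 6 days = July 18, 2006.
Tolling adds 4 days: July 18, 2006 + 4 days = July 22, 2006.
The deadline is July 22, 2006; from July 22, 2006 to August 16, 2006 is 25 days.

25 days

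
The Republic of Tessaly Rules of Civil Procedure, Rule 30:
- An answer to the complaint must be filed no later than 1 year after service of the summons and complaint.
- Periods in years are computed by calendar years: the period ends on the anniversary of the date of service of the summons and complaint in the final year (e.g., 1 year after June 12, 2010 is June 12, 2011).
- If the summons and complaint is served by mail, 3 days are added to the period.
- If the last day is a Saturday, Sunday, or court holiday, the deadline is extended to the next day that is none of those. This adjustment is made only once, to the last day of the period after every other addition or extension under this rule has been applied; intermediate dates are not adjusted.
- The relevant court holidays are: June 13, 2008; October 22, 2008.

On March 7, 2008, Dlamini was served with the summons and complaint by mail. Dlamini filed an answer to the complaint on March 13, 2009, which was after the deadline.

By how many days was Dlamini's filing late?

1 year after March 7, 2008 is March 7, 2009.
Service was by mail, adding 3 days: March 7, 2009 + 3 days = March 10, 2009.
March 10, 2009 is a Tuesday and not a court holiday, so no extension applies.
The deadline is March 10, 2009; from March 10, 2009 to March 13, 2009 is 3 days.

3 days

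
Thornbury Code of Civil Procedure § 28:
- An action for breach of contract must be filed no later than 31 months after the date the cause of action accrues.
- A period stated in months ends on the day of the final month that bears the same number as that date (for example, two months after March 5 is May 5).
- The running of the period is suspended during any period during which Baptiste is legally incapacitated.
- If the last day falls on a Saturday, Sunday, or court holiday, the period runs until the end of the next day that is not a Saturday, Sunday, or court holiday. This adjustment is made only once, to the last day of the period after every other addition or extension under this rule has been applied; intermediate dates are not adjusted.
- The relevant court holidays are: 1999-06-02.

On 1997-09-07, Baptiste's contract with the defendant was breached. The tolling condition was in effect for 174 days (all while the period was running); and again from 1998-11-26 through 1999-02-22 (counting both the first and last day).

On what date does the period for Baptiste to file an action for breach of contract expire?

31 months after 1997-09-07 is April 7, 2000.
Tolling adds 174 days: April 7, 2000 + 174 days = September 28, 2000.
From November 26, 1998 through February 22, 1999 inclusive is 89 days; tolling adds 89 days: September 28, 2000 + 89 days = December 26, 2000.
December 26, 2000 is a Tuesday and not a court holiday, so no extension applies.

December 26, 2000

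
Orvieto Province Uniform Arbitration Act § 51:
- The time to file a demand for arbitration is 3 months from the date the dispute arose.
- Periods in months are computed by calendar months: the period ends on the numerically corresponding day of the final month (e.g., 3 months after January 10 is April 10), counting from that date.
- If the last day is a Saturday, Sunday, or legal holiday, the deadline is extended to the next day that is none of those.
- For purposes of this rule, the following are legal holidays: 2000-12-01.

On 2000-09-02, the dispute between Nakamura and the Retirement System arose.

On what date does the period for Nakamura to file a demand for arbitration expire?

December 4, 2000

3 months after 2000-09-02 is December 2, 2000.
December 2, 2000 is Saturday; December 3, 2000 is Sunday. The next qualifying day is December 4, 2000.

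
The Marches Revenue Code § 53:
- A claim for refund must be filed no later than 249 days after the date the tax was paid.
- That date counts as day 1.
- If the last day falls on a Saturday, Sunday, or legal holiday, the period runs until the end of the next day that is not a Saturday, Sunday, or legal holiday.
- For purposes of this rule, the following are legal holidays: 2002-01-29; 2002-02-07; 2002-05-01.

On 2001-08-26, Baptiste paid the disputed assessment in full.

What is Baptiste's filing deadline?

Counting 2001-08-26 as day 1, day 249 is May 1, 2002.
May 1, 2002 is a listed holiday. The next qualifying day is May 2, 2002.

May 2, 2002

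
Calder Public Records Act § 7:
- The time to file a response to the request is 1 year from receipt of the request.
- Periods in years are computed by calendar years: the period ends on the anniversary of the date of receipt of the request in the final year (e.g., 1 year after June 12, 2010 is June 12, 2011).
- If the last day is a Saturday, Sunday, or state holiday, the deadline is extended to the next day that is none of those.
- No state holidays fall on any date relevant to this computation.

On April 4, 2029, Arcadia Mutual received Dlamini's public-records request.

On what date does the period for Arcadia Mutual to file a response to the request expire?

April 4, 2030

1 year after April 4, 2029 is April 4, 2030.
April 4, 2030 is a Thursday and not a state holiday, so no extension applies.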